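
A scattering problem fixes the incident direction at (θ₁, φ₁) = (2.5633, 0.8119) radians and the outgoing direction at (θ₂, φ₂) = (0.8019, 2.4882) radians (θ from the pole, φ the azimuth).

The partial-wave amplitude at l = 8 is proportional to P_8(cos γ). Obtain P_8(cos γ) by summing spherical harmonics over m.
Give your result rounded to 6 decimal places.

Summing Y*_{l m}(θ₁,φ₁)·Y_{l m}(θ₂,φ₂) over m ∈ [−8, 8]; prefactor 4π/(2·8+1) = 0.739198:
  m=-8: Y*=0.00401 + 0.00086j  Y=0.01806 - 0.03193j  product 0.00010 - 0.00011j
  m=-7: Y*=-0.02077 + 0.01421j  Y=0.01962 + 0.14060j  product -0.00241 - 0.00264j
  m=-6: Y*=0.01513 - 0.09434j  Y=-0.23082 - 0.22778j  product -0.02498 + 0.01833j
  m=-5: Y*=0.15174 + 0.19841j  Y=0.45737 + 0.05764j  product 0.05796 + 0.09949j
  m=-4: Y*=-0.44230 - 0.04706j  Y=-0.28253 + 0.16479j  product 0.13272 - 0.05959j
  m=-3: Y*=0.35864 - 0.30571j  Y=-0.03884 + 0.09466j  product 0.01501 + 0.04583j
  m=-2: Y*=-0.00578 + 0.10896j  Y=-0.10046 - 0.37163j  product 0.04108 - 0.00880j
  m=-1: Y*=0.25989 + 0.27404j  Y=0.06250 + 0.04785j  product 0.00313 + 0.02956j
  m=+0: Y*=-0.24397 + 0.00000j  Y=0.36164 + 0.00000j  product -0.08823 + 0.00000j
  m=+1: Y*=-0.25989 + 0.27404j  Y=-0.06250 + 0.04785j  product 0.00313 - 0.02956j
  m=+2: Y*=-0.00578 - 0.10896j  Y=-0.10046 + 0.37163j  product 0.04108 + 0.00880j
  m=+3: Y*=-0.35864 - 0.30571j  Y=0.03884 + 0.09466j  product 0.01501 - 0.04583j
  m=+4: Y*=-0.44230 + 0.04706j  Y=-0.28253 - 0.16479j  product 0.13272 + 0.05959j
  m=+5: Y*=-0.15174 + 0.19841j  Y=-0.45737 + 0.05764j  product 0.05796 - 0.09949j
  m=+6: Y*=0.01513 + 0.09434j  Y=-0.23082 + 0.22778j  product -0.02498 - 0.01833j
  m=+7: Y*=0.02077 + 0.01421j  Y=-0.01962 + 0.14060j  product -0.00241 + 0.00264j
  m=+8: Y*=0.00401 - 0.00086j  Y=0.01806 + 0.03193j  product 0.00010 + 0.00011j
Total Σ_m = 0.35699 + 0.00000j. Multiply by 0.739198: 0.26389 + 0.00000j. P_8(cos γ) = 0.263889

0.263889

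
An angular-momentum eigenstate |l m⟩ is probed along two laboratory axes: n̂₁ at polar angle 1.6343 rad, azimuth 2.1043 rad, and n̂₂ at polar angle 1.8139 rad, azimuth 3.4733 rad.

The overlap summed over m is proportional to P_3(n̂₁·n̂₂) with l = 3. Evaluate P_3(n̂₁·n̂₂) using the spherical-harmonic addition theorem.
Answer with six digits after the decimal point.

-0.291169

Addition theorem: P_3(cos γ) = (4π/7) Σ_m Y*_{lm}(Ω₁) Y_{lm}(Ω₂), m = −3…3:
  term(m=-3) = (-0.090032, 0.130090)   from Y*(Ω₁)=(0.414523, 0.012321), Y(Ω₂)=(-0.207684, 0.320004)
  term(m=-2) = (-0.013767, -0.005879)   from Y*(Ω₁)=(0.031183, 0.056570), Y(Ω₂)=(-0.182597, 0.142716)
  term(m=-1) = (0.014113, -0.068983)   from Y*(Ω₁)=(0.160720, -0.272115), Y(Ω₂)=(0.210653, -0.072556)
  term(m=+0) = (0.017181, 0.000000)   from Y*(Ω₁)=(0.070570, -0.000000), Y(Ω₂)=(0.243463, 0.000000)
  term(m=+1) = (0.014113, 0.068983)   from Y*(Ω₁)=(-0.160720, -0.272115), Y(Ω₂)=(-0.210653, -0.072556)
  term(m=+2) = (-0.013767, 0.005879)   from Y*(Ω₁)=(0.031183, -0.056570), Y(Ω₂)=(-0.182597, -0.142716)
  term(m=+3) = (-0.090032, -0.130090)   from Y*(Ω₁)=(-0.414523, 0.012321), Y(Ω₂)=(0.207684, 0.320004)
Accumulated sum (-0.162193, 0.000000); after 4π/(2l+1) scaling, (-0.291169, 0.000000) ⇒ P_3 = -0.291169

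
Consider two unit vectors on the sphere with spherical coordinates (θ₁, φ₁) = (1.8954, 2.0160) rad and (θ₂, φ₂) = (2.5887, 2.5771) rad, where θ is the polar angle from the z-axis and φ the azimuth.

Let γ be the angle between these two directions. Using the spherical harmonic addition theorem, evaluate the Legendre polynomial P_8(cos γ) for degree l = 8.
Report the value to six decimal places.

Term-by-term m-sum for l=8 (normalisation 4π/17 = 0.739198):
  term(m=-8) = -0.000222+0.000976i   from Y*(Ω₁)=-0.306425-0.136855i, Y(Ω₂)=-0.000582-0.002924i
  term(m=-7) = -0.006169+0.006178i   from Y*(Ω₁)=-0.011367-0.451580i, Y(Ω₂)=-0.013328-0.013996i
  term(m=-6) = -0.010890+0.002492i   from Y*(Ω₁)=+0.127873-0.065015i, Y(Ω₂)=-0.075542-0.018916i
  term(m=-5) = +0.059992+0.020958i   from Y*(Ω₁)=-0.231842-0.178165i, Y(Ω₂)=-0.206361+0.068187i
  term(m=-4) = +0.069264+0.086782i   from Y*(Ω₁)=+0.055323-0.259537i, Y(Ω₂)=-0.265424+0.323452i
  term(m=-3) = -0.010061-0.089053i   from Y*(Ω₁)=-0.175022+0.041939i, Y(Ω₂)=-0.060936+0.494209i
  term(m=-2) = +0.025441-0.052857i   from Y*(Ω₁)=-0.187311-0.231447i, Y(Ω₂)=+0.084240+0.178098i
  term(m=-1) = +0.035538-0.022335i   from Y*(Ω₁)=-0.054630+0.114491i, Y(Ω₂)=-0.279545-0.177015i
  term(m=+0) = +0.097361+0.000000i   from Y*(Ω₁)=-0.303644-0.000000i, Y(Ω₂)=-0.320641+0.000000i
  term(m=+1) = +0.035538+0.022335i   from Y*(Ω₁)=+0.054630+0.114491i, Y(Ω₂)=+0.279545-0.177015i
  term(m=+2) = +0.025441+0.052857i   from Y*(Ω₁)=-0.187311+0.231447i, Y(Ω₂)=+0.084240-0.178098i
  term(m=+3) = -0.010061+0.089053i   from Y*(Ω₁)=+0.175022+0.041939i, Y(Ω₂)=+0.060936+0.494209i
  term(m=+4) = +0.069264-0.086782i   from Y*(Ω₁)=+0.055323+0.259537i, Y(Ω₂)=-0.265424-0.323452i
  term(m=+5) = +0.059992-0.020958i   from Y*(Ω₁)=+0.231842-0.178165i, Y(Ω₂)=+0.206361+0.068187i
  term(m=+6) = -0.010890-0.002492i   from Y*(Ω₁)=+0.127873+0.065015i, Y(Ω₂)=-0.075542+0.018916i
  term(m=+7) = -0.006169-0.006178i   from Y*(Ω₁)=+0.011367-0.451580i, Y(Ω₂)=+0.013328-0.013996i
  term(m=+8) = -0.000222-0.000976i   from Y*(Ω₁)=-0.306425+0.136855i, Y(Ω₂)=-0.000582+0.002924i
Accumulated sum +0.423147-0.000000i; after 4π/(2l+1) scaling, +0.312789-0.000000i ⇒ P_8 = 0.312789

0.312789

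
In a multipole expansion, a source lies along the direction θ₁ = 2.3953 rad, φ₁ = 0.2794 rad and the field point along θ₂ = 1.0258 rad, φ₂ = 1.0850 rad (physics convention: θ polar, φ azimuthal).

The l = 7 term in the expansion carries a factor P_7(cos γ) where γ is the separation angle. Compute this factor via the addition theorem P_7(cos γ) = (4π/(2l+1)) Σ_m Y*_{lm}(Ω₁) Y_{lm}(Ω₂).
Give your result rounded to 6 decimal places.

Expand P_7 via completeness: Σ_{m} conj(Y_{7,m}) at Ω₁ times Y_{7,m} at Ω₂ —
  m=-7: -0.012486+0.030812i × +0.042818-0.161620i = +0.004445+0.003337i  (running Σ = +0.004445+0.003337i)
  m=-6: +0.014180-0.133777i × +0.369546-0.085286i = -0.006169-0.050646i  (running Σ = -0.001724-0.047309i)
  m=-5: +0.054986+0.313189i × +0.273562+0.316593i = -0.084112+0.103085i  (running Σ = -0.085835+0.055776i)
  m=-4: -0.200881-0.412484i × -0.036550+0.093569i = +0.045938-0.003720i  (running Σ = -0.039897+0.052056i)
  m=-3: +0.207845+0.231040i × +0.303059-0.034517i = +0.070964+0.062845i  (running Σ = +0.031067+0.114900i)
  m=-2: +0.123130+0.076990i × +0.141639+0.207388i = +0.001473+0.036440i  (running Σ = +0.032540+0.151341i)
  m=-1: -0.369613-0.106044i × +0.098345-0.186260i = -0.056101+0.058415i  (running Σ = -0.023561+0.209756i)
  m=0: -0.031464-0.000000i × +0.280742+0.000000i = -0.008833-0.000000i  (running Σ = -0.032395+0.209756i)
  m=1: +0.369613-0.106044i × -0.098345-0.186260i = -0.056101-0.058415i  (running Σ = -0.088496+0.151341i)
  m=2: +0.123130-0.076990i × +0.141639-0.207388i = +0.001473-0.036440i  (running Σ = -0.087023+0.114900i)
  m=3: -0.207845+0.231040i × -0.303059-0.034517i = +0.070964-0.062845i  (running Σ = -0.016059+0.052056i)
  m=4: -0.200881+0.412484i × -0.036550-0.093569i = +0.045938+0.003720i  (running Σ = +0.029879+0.055776i)
  m=5: -0.054986+0.313189i × -0.273562+0.316593i = -0.084112-0.103085i  (running Σ = -0.054232-0.047309i)
  m=6: +0.014180+0.133777i × +0.369546+0.085286i = -0.006169+0.050646i  (running Σ = -0.060402+0.003337i)
  m=7: +0.012486+0.030812i × -0.042818-0.161620i = +0.004445-0.003337i  (running Σ = -0.055956-0.000000i)
Total Σ_m = -0.055956-0.000000i. Multiply by 0.837758: -0.046878-0.000000i. P_7(cos γ) = -0.046878

-0.046878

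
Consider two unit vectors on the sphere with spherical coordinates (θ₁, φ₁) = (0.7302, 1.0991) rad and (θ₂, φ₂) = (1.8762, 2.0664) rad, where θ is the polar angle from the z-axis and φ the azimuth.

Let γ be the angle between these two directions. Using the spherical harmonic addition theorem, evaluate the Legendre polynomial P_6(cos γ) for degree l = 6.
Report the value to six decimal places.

-0.196145

Expand P_6 via completeness: Σ_{m} conj(Y_{6,m}) at Ω₁ times Y_{6,m} at Ω₂ —
  [-6]  conj(Y_{6,-6})(Ω₁) = +0.040499+0.013036i ; Y_{6,-6}(Ω₂) = +0.358433+0.060779i ; Δ = +0.013724+0.007134i
  [-5]  conj(Y_{6,-5})(Ω₁) = +0.116138-0.116670i ; Y_{6,-5}(Ω₂) = +0.244551-0.312785i ; Δ = -0.008091-0.064858i
  [-4]  conj(Y_{6,-4})(Ω₁) = -0.112060-0.342750i ; Y_{6,-4}(Ω₂) = +0.000652+0.001493i ; Δ = +0.000439-0.000391i
  [-3]  conj(Y_{6,-3})(Ω₁) = -0.441920-0.069372i ; Y_{6,-3}(Ω₂) = +0.339553+0.028585i ; Δ = -0.148072-0.036187i
  [-2]  conj(Y_{6,-2})(Ω₁) = -0.100075+0.138006i ; Y_{6,-2}(Ω₂) = +0.058022-0.088640i ; Δ = +0.006426+0.016878i
  [-1]  conj(Y_{6,-1})(Ω₁) = -0.138114-0.270757i ; Y_{6,-1}(Ω₂) = +0.143688+0.265790i ; Δ = +0.052119-0.075614i
  [+0]  conj(Y_{6,0})(Ω₁) = -0.271136-0.000000i ; Y_{6,0}(Ω₂) = +0.132785+0.000000i ; Δ = -0.036003-0.000000i
  [+1]  conj(Y_{6,1})(Ω₁) = +0.138114-0.270757i ; Y_{6,1}(Ω₂) = -0.143688+0.265790i ; Δ = +0.052119+0.075614i
  [+2]  conj(Y_{6,2})(Ω₁) = -0.100075-0.138006i ; Y_{6,2}(Ω₂) = +0.058022+0.088640i ; Δ = +0.006426-0.016878i
  [+3]  conj(Y_{6,3})(Ω₁) = +0.441920-0.069372i ; Y_{6,3}(Ω₂) = -0.339553+0.028585i ; Δ = -0.148072+0.036187i
  [+4]  conj(Y_{6,4})(Ω₁) = -0.112060+0.342750i ; Y_{6,4}(Ω₂) = +0.000652-0.001493i ; Δ = +0.000439+0.000391i
  [+5]  conj(Y_{6,5})(Ω₁) = -0.116138-0.116670i ; Y_{6,5}(Ω₂) = -0.244551-0.312785i ; Δ = -0.008091+0.064858i
  [+6]  conj(Y_{6,6})(Ω₁) = +0.040499-0.013036i ; Y_{6,6}(Ω₂) = +0.358433-0.060779i ; Δ = +0.013724-0.007134i
Σ over m = -0.202913-0.000000i; ×(4π/13) → -0.196145-0.000000i. Real part: -0.196145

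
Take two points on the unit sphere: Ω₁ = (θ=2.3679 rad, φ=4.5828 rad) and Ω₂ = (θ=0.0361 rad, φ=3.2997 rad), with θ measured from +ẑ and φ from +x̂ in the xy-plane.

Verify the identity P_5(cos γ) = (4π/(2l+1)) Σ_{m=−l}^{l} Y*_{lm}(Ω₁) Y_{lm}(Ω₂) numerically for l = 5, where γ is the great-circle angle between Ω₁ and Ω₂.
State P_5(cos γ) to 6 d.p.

Summing Y*_{l m}(θ₁,φ₁)·Y_{l m}(θ₂,φ₂) over m ∈ [−5, 5]; prefactor 4π/(2·5+1) = 1.142397:
  [-5]  conj(Y_{5,-5})(Ω₁) = -0.046673-0.061657i ; Y_{5,-5}(Ω₂) = -0.000000+0.000000i ; Δ = +0.000000+0.000000i
  [-4]  conj(Y_{5,-4})(Ω₁) = -0.217447+0.124028i ; Y_{5,-4}(Ω₂) = +0.000002-0.000001i ; Δ = -0.000000+0.000001i
  [-3]  conj(Y_{5,-3})(Ω₁) = +0.161313+0.393817i ; Y_{5,-3}(Ω₂) = -0.000116+0.000059i ; Δ = -0.000042-0.000036i
  [-2]  conj(Y_{5,-2})(Ω₁) = +0.306194-0.081185i ; Y_{5,-2}(Ω₂) = +0.004186-0.001369i ; Δ = +0.001170-0.000759i
  [-1]  conj(Y_{5,-1})(Ω₁) = +0.019239+0.147626i ; Y_{5,-1}(Ω₂) = -0.090908+0.014494i ; Δ = -0.003889-0.013142i
  [+0]  conj(Y_{5,0})(Ω₁) = +0.361682-0.000000i ; Y_{5,0}(Ω₂) = +0.926480+0.000000i ; Δ = +0.335091+0.000000i
  [+1]  conj(Y_{5,1})(Ω₁) = -0.019239+0.147626i ; Y_{5,1}(Ω₂) = +0.090908+0.014494i ; Δ = -0.003889+0.013142i
  [+2]  conj(Y_{5,2})(Ω₁) = +0.306194+0.081185i ; Y_{5,2}(Ω₂) = +0.004186+0.001369i ; Δ = +0.001170+0.000759i
  [+3]  conj(Y_{5,3})(Ω₁) = -0.161313+0.393817i ; Y_{5,3}(Ω₂) = +0.000116+0.000059i ; Δ = -0.000042+0.000036i
  [+4]  conj(Y_{5,4})(Ω₁) = -0.217447-0.124028i ; Y_{5,4}(Ω₂) = +0.000002+0.000001i ; Δ = -0.000000-0.000001i
  [+5]  conj(Y_{5,5})(Ω₁) = +0.046673-0.061657i ; Y_{5,5}(Ω₂) = +0.000000+0.000000i ; Δ = +0.000000-0.000000i
Σ over m = +0.329570-0.000000i; ×(4π/11) → +0.376499-0.000000i. Real part: 0.376499

0.376499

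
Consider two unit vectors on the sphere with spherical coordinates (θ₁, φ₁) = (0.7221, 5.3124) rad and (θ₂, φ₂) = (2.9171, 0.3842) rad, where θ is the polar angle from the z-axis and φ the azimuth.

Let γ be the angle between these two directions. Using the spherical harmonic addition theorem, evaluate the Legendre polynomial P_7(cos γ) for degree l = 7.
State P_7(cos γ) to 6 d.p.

Addition theorem: P_7(cos γ) = (4π/15) Σ_m Y*_{lm}(Ω₁) Y_{lm}(Ω₂), m = −7…7:
  term(m=-7) = -0.00000 + 0.00000j   from Y*(Ω₁)=0.02402 - 0.01351j, Y(Ω₂)=-0.00001 - 0.00001j
  term(m=-6) = 0.00001 + 0.00003j   from Y*(Ω₁)=0.10498 + 0.05181j, Y(Ω₂)=0.00015 + 0.00016j
  term(m=-5) = 0.00059 - 0.00031j   from Y*(Ω₁)=0.04127 + 0.28964j, Y(Ω₂)=-0.00078 - 0.00214j
  term(m=-4) = -0.00485 - 0.00567j   from Y*(Ω₁)=-0.33488 + 0.30673j, Y(Ω₂)=-0.00056 + 0.01643j
  term(m=-3) = -0.01826 + 0.02415j   from Y*(Ω₁)=-0.34784 - 0.08116j, Y(Ω₂)=0.03442 - 0.07746j
  term(m=-2) = -0.02229 - 0.01026j   from Y*(Ω₁)=0.02968 + 0.07634j, Y(Ω₂)=-0.21539 + 0.20819j
  term(m=-1) = -0.05341 + 0.24363j   from Y*(Ω₁)=-0.22265 + 0.32544j, Y(Ω₂)=0.58642 - 0.23708j
  term(m=+0) = 0.01750 + 0.00000j   from Y*(Ω₁)=-0.03922 + 0.00000j, Y(Ω₂)=-0.44619 + 0.00000j
  term(m=+1) = -0.05341 - 0.24363j   from Y*(Ω₁)=0.22265 + 0.32544j, Y(Ω₂)=-0.58642 - 0.23708j
  term(m=+2) = -0.02229 + 0.01026j   from Y*(Ω₁)=0.02968 - 0.07634j, Y(Ω₂)=-0.21539 - 0.20819j
  term(m=+3) = -0.01826 - 0.02415j   from Y*(Ω₁)=0.34784 - 0.08116j, Y(Ω₂)=-0.03442 - 0.07746j
  term(m=+4) = -0.00485 + 0.00567j   from Y*(Ω₁)=-0.33488 - 0.30673j, Y(Ω₂)=-0.00056 - 0.01643j
  term(m=+5) = 0.00059 + 0.00031j   from Y*(Ω₁)=-0.04127 + 0.28964j, Y(Ω₂)=0.00078 - 0.00214j
  term(m=+6) = 0.00001 - 0.00003j   from Y*(Ω₁)=0.10498 - 0.05181j, Y(Ω₂)=0.00015 - 0.00016j
  term(m=+7) = -0.00000 - 0.00000j   from Y*(Ω₁)=-0.02402 - 0.01351j, Y(Ω₂)=0.00001 - 0.00001j
Accumulated sum -0.17893 - 0.00000j; after 4π/(2l+1) scaling, -0.14990 - 0.00000j ⇒ P_7 = -0.149899

-0.149899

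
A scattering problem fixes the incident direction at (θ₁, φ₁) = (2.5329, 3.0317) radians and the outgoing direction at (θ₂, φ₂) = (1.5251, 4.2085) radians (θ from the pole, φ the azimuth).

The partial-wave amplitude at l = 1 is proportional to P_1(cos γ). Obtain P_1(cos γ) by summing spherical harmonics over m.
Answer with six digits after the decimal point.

0.181797

Expand P_1 via completeness: Σ_{m} conj(Y_{1,m}) at Ω₁ times Y_{1,m} at Ω₂ —
  m=-1: Y*=-0.196360+0.021666i  Y=-0.166642+0.302237i  product +0.026174-0.062958i
  m=+0: Y*=-0.400848-0.000000i  Y=+0.022320+0.000000i  product -0.008947-0.000000i
  m=+1: Y*=+0.196360+0.021666i  Y=+0.166642+0.302237i  product +0.026174+0.062958i
Accumulated sum +0.043401+0.000000i; after 4π/(2l+1) scaling, +0.181797+0.000000i ⇒ P_1 = 0.181797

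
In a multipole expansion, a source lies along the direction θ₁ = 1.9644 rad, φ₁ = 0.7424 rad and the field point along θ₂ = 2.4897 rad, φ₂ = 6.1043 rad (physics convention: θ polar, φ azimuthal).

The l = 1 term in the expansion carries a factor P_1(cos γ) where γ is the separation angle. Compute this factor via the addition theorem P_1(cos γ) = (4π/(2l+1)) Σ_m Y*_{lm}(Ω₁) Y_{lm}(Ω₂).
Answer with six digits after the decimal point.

Summing Y*_{l m}(θ₁,φ₁)·Y_{l m}(θ₂,φ₂) over m ∈ [−1, 1]; prefactor 4π/(2·1+1) = 4.188790:
  [-1]  conj(Y_{1,-1})(Ω₁) = (0.235110, 0.215713) ; Y_{1,-1}(Ω₂) = (0.206264, 0.037296) ; Δ = (0.040449, 0.053263)
  [+0]  conj(Y_{1,0})(Ω₁) = (-0.187388, -0.000000) ; Y_{1,0}(Ω₂) = (-0.388408, 0.000000) ; Δ = (0.072783, 0.000000)
  [+1]  conj(Y_{1,1})(Ω₁) = (-0.235110, 0.215713) ; Y_{1,1}(Ω₂) = (-0.206264, 0.037296) ; Δ = (0.040449, -0.053263)
Accumulated sum (0.153682, 0.000000); after 4π/(2l+1) scaling, (0.643741, 0.000000) ⇒ P_1 = 0.643741

0.643741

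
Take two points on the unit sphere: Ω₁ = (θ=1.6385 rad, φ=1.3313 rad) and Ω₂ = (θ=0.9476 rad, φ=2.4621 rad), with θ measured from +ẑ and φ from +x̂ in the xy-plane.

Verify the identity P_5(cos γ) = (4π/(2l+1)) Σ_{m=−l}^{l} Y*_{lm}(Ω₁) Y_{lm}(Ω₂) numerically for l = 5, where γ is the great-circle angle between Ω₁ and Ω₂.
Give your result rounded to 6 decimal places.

0.344264

Term-by-term m-sum for l=5 (normalisation 4π/11 = 1.142397):
  [-5]  conj(Y_{5,-5})(Ω₁) = 0.42724 + 0.16734j ; Y_{5,-5}(Ω₂) = 0.15852 + 0.04147j ; Δ = 0.06079 + 0.04425j
  [-4]  conj(Y_{5,-4})(Ω₁) = -0.05659 + 0.08048j ; Y_{5,-4}(Ω₂) = -0.33951 + 0.15309j ; Δ = 0.00689 - 0.03599j
  [-3]  conj(Y_{5,-3})(Ω₁) = 0.21684 + 0.24799j ; Y_{5,-3}(Ω₂) = 0.17249 - 0.34153j ; Δ = 0.12210 - 0.03128j
  [-2]  conj(Y_{5,-2})(Ω₁) = -0.09989 + 0.05188j ; Y_{5,-2}(Ω₂) = 0.00300 + 0.01395j ; Δ = -0.00102 - 0.00124j
  [-1]  conj(Y_{5,-1})(Ω₁) = 0.07098 + 0.29067j ; Y_{5,-1}(Ω₂) = 0.26952 + 0.21772j ; Δ = -0.04416 + 0.09380j
  [+0]  conj(Y_{5,0})(Ω₁) = -0.11615 + 0.00000j ; Y_{5,0}(Ω₂) = -0.10472 + 0.00000j ; Δ = 0.01216 + 0.00000j
  [+1]  conj(Y_{5,1})(Ω₁) = -0.07098 + 0.29067j ; Y_{5,1}(Ω₂) = -0.26952 + 0.21772j ; Δ = -0.04416 - 0.09380j
  [+2]  conj(Y_{5,2})(Ω₁) = -0.09989 - 0.05188j ; Y_{5,2}(Ω₂) = 0.00300 - 0.01395j ; Δ = -0.00102 + 0.00124j
  [+3]  conj(Y_{5,3})(Ω₁) = -0.21684 + 0.24799j ; Y_{5,3}(Ω₂) = -0.17249 - 0.34153j ; Δ = 0.12210 + 0.03128j
  [+4]  conj(Y_{5,4})(Ω₁) = -0.05659 - 0.08048j ; Y_{5,4}(Ω₂) = -0.33951 - 0.15309j ; Δ = 0.00689 + 0.03599j
  [+5]  conj(Y_{5,5})(Ω₁) = -0.42724 + 0.16734j ; Y_{5,5}(Ω₂) = -0.15852 + 0.04147j ; Δ = 0.06079 - 0.04425j
Accumulated sum 0.30135 + 0.00000j; after 4π/(2l+1) scaling, 0.34426 + 0.00000j ⇒ P_5 = 0.344264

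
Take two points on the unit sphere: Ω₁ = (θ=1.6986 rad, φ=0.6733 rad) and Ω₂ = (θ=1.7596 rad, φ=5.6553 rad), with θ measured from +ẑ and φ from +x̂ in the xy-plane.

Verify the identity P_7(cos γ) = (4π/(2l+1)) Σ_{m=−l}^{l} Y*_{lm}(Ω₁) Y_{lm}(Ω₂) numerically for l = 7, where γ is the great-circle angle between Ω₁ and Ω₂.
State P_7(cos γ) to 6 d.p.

-0.247051

Term-by-term m-sum for l=7 (normalisation 4π/15 = 0.837758):
  m=-7: (0.000336, -0.472181) × (-0.137566, -0.419055) = (-0.197916, 0.064815)  (running Σ = (-0.197916, 0.064815))
  m=-6: (0.141445, 0.177588) × (0.255593, 0.184686) = (0.003354, 0.071513)  (running Σ = (-0.194562, 0.136328))
  m=-5: (0.270830, 0.061960) × (0.181845, -0.000394) = (0.049273, 0.011160)  (running Σ = (-0.145288, 0.147489))
  m=-4: (-0.227489, 0.109439) × (-0.263323, 0.192013) = (0.038889, -0.072499)  (running Σ = (-0.106399, 0.074990))
  m=-3: (-0.092119, 0.191139) × (-0.027510, 0.085044) = (-0.013721, -0.013092)  (running Σ = (-0.120120, 0.061898))
  m=-2: (-0.057793, -0.253444) × (-0.099214, -0.304451) = (-0.071427, 0.042740)  (running Σ = (-0.191548, 0.104638))
  m=-1: (-0.145398, -0.115975) × (-0.042651, -0.030960) = (0.002611, 0.009448)  (running Σ = (-0.188937, 0.114086))
  m=0: (0.261653, -0.000000) × (0.317131, 0.000000) = (0.082978, 0.000000)  (running Σ = (-0.105958, 0.114086))
  m=1: (0.145398, -0.115975) × (0.042651, -0.030960) = (0.002611, -0.009448)  (running Σ = (-0.103348, 0.104638))
  m=2: (-0.057793, 0.253444) × (-0.099214, 0.304451) = (-0.071427, -0.042740)  (running Σ = (-0.174775, 0.061898))
  m=3: (0.092119, 0.191139) × (0.027510, 0.085044) = (-0.013721, 0.013092)  (running Σ = (-0.188496, 0.074990))
  m=4: (-0.227489, -0.109439) × (-0.263323, -0.192013) = (0.038889, 0.072499)  (running Σ = (-0.149607, 0.147489))
  m=5: (-0.270830, 0.061960) × (-0.181845, -0.000394) = (0.049273, -0.011160)  (running Σ = (-0.100333, 0.136328))
  m=6: (0.141445, -0.177588) × (0.255593, -0.184686) = (0.003354, -0.071513)  (running Σ = (-0.096979, 0.064815))
  m=7: (-0.000336, -0.472181) × (0.137566, -0.419055) = (-0.197916, -0.064815)  (running Σ = (-0.294895, -0.000000))
Total Σ_m = (-0.294895, -0.000000). Multiply by 0.837758: (-0.247051, -0.000000). P_7(cos γ) = -0.247051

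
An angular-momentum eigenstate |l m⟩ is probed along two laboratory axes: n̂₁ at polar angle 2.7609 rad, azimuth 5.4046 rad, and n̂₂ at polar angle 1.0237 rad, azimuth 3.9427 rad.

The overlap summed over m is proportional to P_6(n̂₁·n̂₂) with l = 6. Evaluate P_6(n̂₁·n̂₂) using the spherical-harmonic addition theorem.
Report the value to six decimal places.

Term-by-term m-sum for l=6 (normalisation 4π/13 = 0.966644):
  m=-6: Y*=(0.000674, 0.001078)  Y=(0.017642, 0.186619)  product (-0.000189, 0.000145)
  m=-5: Y*=(0.003456, -0.010446)  Y=(0.256874, -0.300765)  product (-0.002254, -0.003723)
  m=-4: Y*=(-0.053716, 0.021004)  Y=(-0.374470, 0.023561)  product (0.019620, -0.009131)
  m=-3: Y*=(0.175889, 0.097426)  Y=(-0.003622, -0.003296)  product (-0.000316, -0.000933)
  m=-2: Y*=(-0.083337, -0.441961)  Y=(0.010853, 0.345331)  product (0.151718, -0.033576)
  m=-1: Y*=(-0.331874, 0.400301)  Y=(0.089393, -0.092247)  product (0.007259, 0.066398)
  m=+0: Y*=(-0.037953, -0.000000)  Y=(0.313028, 0.000000)  product (-0.011880, -0.000000)
  m=+1: Y*=(0.331874, 0.400301)  Y=(-0.089393, -0.092247)  product (0.007259, -0.066398)
  m=+2: Y*=(-0.083337, 0.441961)  Y=(0.010853, -0.345331)  product (0.151718, 0.033576)
  m=+3: Y*=(-0.175889, 0.097426)  Y=(0.003622, -0.003296)  product (-0.000316, 0.000933)
  m=+4: Y*=(-0.053716, -0.021004)  Y=(-0.374470, -0.023561)  product (0.019620, 0.009131)
  m=+5: Y*=(-0.003456, -0.010446)  Y=(-0.256874, -0.300765)  product (-0.002254, 0.003723)
  m=+6: Y*=(0.000674, -0.001078)  Y=(0.017642, -0.186619)  product (-0.000189, -0.000145)
Accumulated sum (0.339796, -0.000000); after 4π/(2l+1) scaling, (0.328462, -0.000000) ⇒ P_6 = 0.328462

0.328462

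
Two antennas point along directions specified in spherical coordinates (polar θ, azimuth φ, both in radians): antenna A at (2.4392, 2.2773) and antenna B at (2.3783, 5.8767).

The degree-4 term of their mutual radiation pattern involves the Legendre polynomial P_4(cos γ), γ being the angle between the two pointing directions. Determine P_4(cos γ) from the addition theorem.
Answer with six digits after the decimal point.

0.291869

Addition theorem: P_4(cos γ) = (4π/9) Σ_m Y*_{lm}(Ω₁) Y_{lm}(Ω₂), m = −4…4:
  m=-4: Y*=-0.073283+0.023926i  Y=-0.005571+0.100916i  product -0.002006-0.007529i
  m=-3: Y*=-0.219798-0.134371i  Y=-0.102833-0.280543i  product -0.015094+0.075480i
  m=-2: Y*=-0.067538-0.424468i  Y=+0.291711+0.308258i  product +0.111144-0.144641i
  m=-1: Y*=+0.163317-0.191357i  Y=-0.142105-0.061170i  product -0.034914+0.017203i
  m=+0: Y*=-0.274824-0.000000i  Y=-0.330307+0.000000i  product +0.090776+0.000000i
  m=+1: Y*=-0.163317-0.191357i  Y=+0.142105-0.061170i  product -0.034914-0.017203i
  m=+2: Y*=-0.067538+0.424468i  Y=+0.291711-0.308258i  product +0.111144+0.144641i
  m=+3: Y*=+0.219798-0.134371i  Y=+0.102833-0.280543i  product -0.015094-0.075480i
  m=+4: Y*=-0.073283-0.023926i  Y=-0.005571-0.100916i  product -0.002006+0.007529i
Σ over m = +0.209036+0.000000i; ×(4π/9) → +0.291869+0.000000i. Real part: 0.291869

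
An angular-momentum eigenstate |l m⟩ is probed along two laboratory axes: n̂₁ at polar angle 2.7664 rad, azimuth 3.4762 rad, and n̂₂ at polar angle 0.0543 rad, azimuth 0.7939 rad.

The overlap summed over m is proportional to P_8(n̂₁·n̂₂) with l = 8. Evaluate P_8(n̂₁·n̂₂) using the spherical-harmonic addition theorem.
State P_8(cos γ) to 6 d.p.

Expand P_8 via completeness: Σ_{m} conj(Y_{8,m}) at Ω₁ times Y_{8,m} at Ω₂ —
  term(m=-8) = -0.000000+0.000000i   from Y*(Ω₁)=-0.000150+0.000075i, Y(Ω₂)=+0.000000-0.000000i
  term(m=-7) = -0.000000+0.000000i   from Y*(Ω₁)=-0.001187+0.001220i, Y(Ω₂)=+0.000000+0.000000i
  term(m=-6) = -0.000000-0.000000i   from Y*(Ω₁)=-0.004622+0.009899i, Y(Ω₂)=+0.000000+0.000000i
  term(m=-5) = -0.000000-0.000000i   from Y*(Ω₁)=-0.005096+0.049665i, Y(Ω₂)=-0.000003+0.000003i
  term(m=-4) = -0.000005-0.000019i   from Y*(Ω₁)=+0.038220+0.161509i, Y(Ω₂)=-0.000116+0.000004i
  term(m=-3) = +0.000165-0.000843i   from Y*(Ω₁)=+0.208788+0.327919i, Y(Ω₂)=-0.001602-0.001522i
  term(m=-2) = +0.010362-0.013568i   from Y*(Ω₁)=+0.447632+0.354066i, Y(Ω₂)=-0.000509-0.029909i
  term(m=-1) = +0.073764-0.036481i   from Y*(Ω₁)=+0.297847+0.103556i, Y(Ω₂)=+0.182956-0.186094i
  term(m=+0) = -0.412256-0.000000i   from Y*(Ω₁)=-0.374036-0.000000i, Y(Ω₂)=+1.102184+0.000000i
  term(m=+1) = +0.073764+0.036481i   from Y*(Ω₁)=-0.297847+0.103556i, Y(Ω₂)=-0.182956-0.186094i
  term(m=+2) = +0.010362+0.013568i   from Y*(Ω₁)=+0.447632-0.354066i, Y(Ω₂)=-0.000509+0.029909i
  term(m=+3) = +0.000165+0.000843i   from Y*(Ω₁)=-0.208788+0.327919i, Y(Ω₂)=+0.001602-0.001522i
  term(m=+4) = -0.000005+0.000019i   from Y*(Ω₁)=+0.038220-0.161509i, Y(Ω₂)=-0.000116-0.000004i
  term(m=+5) = -0.000000+0.000000i   from Y*(Ω₁)=+0.005096+0.049665i, Y(Ω₂)=+0.000003+0.000003i
  term(m=+6) = -0.000000+0.000000i   from Y*(Ω₁)=-0.004622-0.009899i, Y(Ω₂)=+0.000000-0.000000i
  term(m=+7) = -0.000000-0.000000i   from Y*(Ω₁)=+0.001187+0.001220i, Y(Ω₂)=-0.000000+0.000000i
  term(m=+8) = -0.000000-0.000000i   from Y*(Ω₁)=-0.000150-0.000075i, Y(Ω₂)=+0.000000+0.000000i
Accumulated sum -0.243686+0.000000i; after 4π/(2l+1) scaling, -0.180132+0.000000i ⇒ P_8 = -0.180132

-0.180132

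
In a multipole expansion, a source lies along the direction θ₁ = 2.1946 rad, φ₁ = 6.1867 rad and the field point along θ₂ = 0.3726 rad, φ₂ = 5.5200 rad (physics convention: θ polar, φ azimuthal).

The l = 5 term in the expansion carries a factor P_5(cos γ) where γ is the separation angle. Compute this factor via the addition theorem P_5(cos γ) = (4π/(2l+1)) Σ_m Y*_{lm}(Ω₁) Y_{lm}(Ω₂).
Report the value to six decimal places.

Addition theorem: P_5(cos γ) = (4π/11) Σ_m Y*_{lm}(Ω₁) Y_{lm}(Ω₂), m = −5…5:
  m=-5: 0.14484 - 0.07585j × -0.00232 - 0.00185j = -0.00048 - 0.00009j  (running Σ = -0.00048 - 0.00009j)
  m=-4: -0.34472 + 0.14007j × -0.02391 + 0.00213j = 0.00795 - 0.00408j  (running Σ = 0.00747 - 0.00418j)
  m=-3: 0.36713 - 0.10934j × -0.07481 + 0.08551j = -0.01812 + 0.03957j  (running Σ = -0.01065 + 0.03540j)
  m=-2: -0.01511 + 0.00295j × 0.01489 + 0.33488j = -0.00121 - 0.00502j  (running Σ = -0.01186 + 0.03038j)
  m=-1: -0.34467 + 0.03336j × 0.39248 + 0.37542j = -0.14780 - 0.11630j  (running Σ = -0.15966 - 0.08592j)
  m=0: 0.10587 + 0.00000j × 0.18355 + 0.00000j = 0.01943 + 0.00000j  (running Σ = -0.14022 - 0.08592j)
  m=1: 0.34467 + 0.03336j × -0.39248 + 0.37542j = -0.14780 + 0.11630j  (running Σ = -0.28802 + 0.03038j)
  m=2: -0.01511 - 0.00295j × 0.01489 - 0.33488j = -0.00121 + 0.00502j  (running Σ = -0.28923 + 0.03540j)
  m=3: -0.36713 - 0.10934j × 0.07481 + 0.08551j = -0.01812 - 0.03957j  (running Σ = -0.30735 - 0.00418j)
  m=4: -0.34472 - 0.14007j × -0.02391 - 0.00213j = 0.00795 + 0.00408j  (running Σ = -0.29940 - 0.00009j)
  m=5: -0.14484 - 0.07585j × 0.00232 - 0.00185j = -0.00048 + 0.00009j  (running Σ = -0.29988 + 0.00000j)
Accumulated sum -0.29988 + 0.00000j; after 4π/(2l+1) scaling, -0.34258 + 0.00000j ⇒ P_5 = -0.342582

-0.342582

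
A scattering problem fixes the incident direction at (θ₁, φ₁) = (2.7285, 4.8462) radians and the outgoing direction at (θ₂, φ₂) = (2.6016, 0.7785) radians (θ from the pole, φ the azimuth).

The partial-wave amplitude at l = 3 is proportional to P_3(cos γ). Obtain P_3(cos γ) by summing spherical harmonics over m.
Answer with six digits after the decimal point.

Addition theorem: P_3(cos γ) = (4π/7) Σ_m Y*_{lm}(Ω₁) Y_{lm}(Ω₂), m = −3…3:
  [-3]  conj(Y_{3,-3})(Ω₁) = (-0.010547, 0.024847) ; Y_{3,-3}(Ω₂) = (-0.039255, -0.040914) ; Δ = (0.001431, -0.000544)
  [-2]  conj(Y_{3,-2})(Ω₁) = (0.145476, 0.039890) ; Y_{3,-2}(Ω₂) = (-0.003197, 0.231681) ; Δ = (-0.009707, 0.033577)
  [-1]  conj(Y_{3,-1})(Ω₁) = (0.055288, -0.410709) ; Y_{3,-1}(Ω₂) = (0.316844, -0.312503) ; Δ = (-0.110830, -0.147408)
  [+0]  conj(Y_{3,0})(Ω₁) = (-0.408166, -0.000000) ; Y_{3,0}(Ω₂) = (-0.217126, 0.000000) ; Δ = (0.088623, 0.000000)
  [+1]  conj(Y_{3,1})(Ω₁) = (-0.055288, -0.410709) ; Y_{3,1}(Ω₂) = (-0.316844, -0.312503) ; Δ = (-0.110830, 0.147408)
  [+2]  conj(Y_{3,2})(Ω₁) = (0.145476, -0.039890) ; Y_{3,2}(Ω₂) = (-0.003197, -0.231681) ; Δ = (-0.009707, -0.033577)
  [+3]  conj(Y_{3,3})(Ω₁) = (0.010547, 0.024847) ; Y_{3,3}(Ω₂) = (0.039255, -0.040914) ; Δ = (0.001431, 0.000544)
Total Σ_m = (-0.149589, -0.000000). Multiply by 1.795196: (-0.268541, -0.000000). P_3(cos γ) = -0.268541

-0.268541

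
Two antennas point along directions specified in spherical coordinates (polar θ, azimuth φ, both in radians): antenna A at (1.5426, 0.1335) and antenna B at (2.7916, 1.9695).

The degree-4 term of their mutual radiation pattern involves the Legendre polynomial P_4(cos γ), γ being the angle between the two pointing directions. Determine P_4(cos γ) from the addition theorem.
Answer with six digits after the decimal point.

Summing Y*_{l m}(θ₁,φ₁)·Y_{l m}(θ₂,φ₂) over m ∈ [−4, 4]; prefactor 4π/(2·4+1) = 1.396263:
  [-4]  conj(Y_{4,-4})(Ω₁) = (0.380317, 0.224883) ; Y_{4,-4}(Ω₂) = (-0.000147, -0.006116) ; Δ = (0.001319, -0.002359)
  [-3]  conj(Y_{4,-3})(Ω₁) = (0.032457, 0.013742) ; Y_{4,-3}(Ω₂) = (-0.044113, -0.017348) ; Δ = (-0.001193, -0.001169)
  [-2]  conj(Y_{4,-2})(Ω₁) = (-0.320620, -0.087699) ; Y_{4,-2}(Ω₂) = (-0.142240, 0.145698) ; Δ = (0.058383, -0.034239)
  [-1]  conj(Y_{4,-1})(Ω₁) = (-0.039567, -0.005314) ; Y_{4,-1}(Ω₂) = (0.187946, 0.446146) ; Δ = (-0.005066, -0.018652)
  [+0]  conj(Y_{4,0})(Ω₁) = (0.314837, -0.000000) ; Y_{4,0}(Ω₂) = (0.399961, 0.000000) ; Δ = (0.125922, 0.000000)
  [+1]  conj(Y_{4,1})(Ω₁) = (0.039567, -0.005314) ; Y_{4,1}(Ω₂) = (-0.187946, 0.446146) ; Δ = (-0.005066, 0.018652)
  [+2]  conj(Y_{4,2})(Ω₁) = (-0.320620, 0.087699) ; Y_{4,2}(Ω₂) = (-0.142240, -0.145698) ; Δ = (0.058383, 0.034239)
  [+3]  conj(Y_{4,3})(Ω₁) = (-0.032457, 0.013742) ; Y_{4,3}(Ω₂) = (0.044113, -0.017348) ; Δ = (-0.001193, 0.001169)
  [+4]  conj(Y_{4,4})(Ω₁) = (0.380317, -0.224883) ; Y_{4,4}(Ω₂) = (-0.000147, 0.006116) ; Δ = (0.001319, 0.002359)
Σ over m = (0.232808, -0.000000); ×(4π/9) → (0.325061, -0.000000). Real part: 0.325061

0.325061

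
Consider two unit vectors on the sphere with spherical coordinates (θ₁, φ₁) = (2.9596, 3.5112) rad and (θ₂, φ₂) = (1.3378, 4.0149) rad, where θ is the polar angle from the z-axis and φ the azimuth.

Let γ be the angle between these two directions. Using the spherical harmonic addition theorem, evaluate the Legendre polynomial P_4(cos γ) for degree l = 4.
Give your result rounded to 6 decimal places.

Summing Y*_{l m}(θ₁,φ₁)·Y_{l m}(θ₂,φ₂) over m ∈ [−4, 4]; prefactor 4π/(2·4+1) = 1.396263:
  m=-4: (0.000044, 0.000473) × (-0.372338, 0.136605) = (-0.000081, -0.000170)  (running Σ = (-0.000081, -0.000170))
  m=-3: (0.003253, 0.006533) × (0.230795, 0.132657) = (-0.000116, 0.001939)  (running Σ = (-0.000197, 0.001769))
  m=-2: (0.046731, 0.042602) × (0.034721, 0.195446) = (-0.006704, 0.010613)  (running Σ = (-0.006901, 0.012382))
  m=-1: (0.296087, 0.114707) × (0.179317, -0.213981) = (0.077639, -0.042788)  (running Σ = (0.070738, -0.030406))
  m=0: (0.711647, -0.000000) × (0.158691, 0.000000) = (0.112932, 0.000000)  (running Σ = (0.183670, -0.030406))
  m=1: (-0.296087, 0.114707) × (-0.179317, -0.213981) = (0.077639, 0.042788)  (running Σ = (0.261308, 0.012382))
  m=2: (0.046731, -0.042602) × (0.034721, -0.195446) = (-0.006704, -0.010613)  (running Σ = (0.254604, 0.001769))
  m=3: (-0.003253, 0.006533) × (-0.230795, 0.132657) = (-0.000116, -0.001939)  (running Σ = (0.254489, -0.000170))
  m=4: (0.000044, -0.000473) × (-0.372338, -0.136605) = (-0.000081, 0.000170)  (running Σ = (0.254408, -0.000000))
Accumulated sum (0.254408, -0.000000); after 4π/(2l+1) scaling, (0.355220, -0.000000) ⇒ P_4 = 0.355220

0.355220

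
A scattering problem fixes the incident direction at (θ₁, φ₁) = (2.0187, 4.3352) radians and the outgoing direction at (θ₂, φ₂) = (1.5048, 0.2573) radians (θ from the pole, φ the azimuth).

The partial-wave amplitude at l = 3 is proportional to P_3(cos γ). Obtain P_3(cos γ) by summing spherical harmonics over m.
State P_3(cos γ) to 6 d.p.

Term-by-term m-sum for l=3 (normalisation 4π/7 = 1.795196):
  m=-3: Y*=+0.276533+0.129926i  Y=+0.297029-0.289116i  product +0.119702-0.041358i
  m=-2: Y*=+0.262030-0.246258i  Y=+0.058414-0.033028i  product +0.007173-0.023039i
  m=-1: Y*=+0.006676+0.016851i  Y=-0.305079+0.080276i  product -0.003389-0.004605i
  m=+0: Y*=+0.333284-0.000000i  Y=-0.073296+0.000000i  product -0.024428+0.000000i
  m=+1: Y*=-0.006676+0.016851i  Y=+0.305079+0.080276i  product -0.003389+0.004605i
  m=+2: Y*=+0.262030+0.246258i  Y=+0.058414+0.033028i  product +0.007173+0.023039i
  m=+3: Y*=-0.276533+0.129926i  Y=-0.297029-0.289116i  product +0.119702+0.041358i
Accumulated sum +0.222542+0.000000i; after 4π/(2l+1) scaling, +0.399507+0.000000i ⇒ P_3 = 0.399507

0.399507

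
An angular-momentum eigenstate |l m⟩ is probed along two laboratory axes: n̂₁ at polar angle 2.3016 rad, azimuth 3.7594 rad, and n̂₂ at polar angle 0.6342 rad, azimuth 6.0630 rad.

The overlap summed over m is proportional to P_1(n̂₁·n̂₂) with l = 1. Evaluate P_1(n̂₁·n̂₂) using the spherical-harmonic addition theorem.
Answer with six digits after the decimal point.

Summing Y*_{l m}(θ₁,φ₁)·Y_{l m}(θ₂,φ₂) over m ∈ [−1, 1]; prefactor 4π/(2·1+1) = 4.188790:
  m=-1: Y*=-0.20971 - 0.14902j  Y=0.19977 + 0.04471j  product -0.03523 - 0.03915j
  m=+0: Y*=-0.32613 + 0.00000j  Y=0.39359 + 0.00000j  product -0.12836 + 0.00000j
  m=+1: Y*=0.20971 - 0.14902j  Y=-0.19977 + 0.04471j  product -0.03523 + 0.03915j
Accumulated sum -0.19882 + 0.00000j; after 4π/(2l+1) scaling, -0.83284 + 0.00000j ⇒ P_1 = -0.832835

-0.832835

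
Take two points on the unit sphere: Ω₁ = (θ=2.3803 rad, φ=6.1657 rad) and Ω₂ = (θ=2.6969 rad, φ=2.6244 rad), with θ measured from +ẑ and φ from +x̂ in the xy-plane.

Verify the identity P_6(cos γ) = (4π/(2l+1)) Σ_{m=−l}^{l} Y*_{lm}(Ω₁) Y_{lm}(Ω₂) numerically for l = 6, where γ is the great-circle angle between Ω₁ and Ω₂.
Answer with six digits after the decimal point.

Term-by-term m-sum for l=6 (normalisation 4π/13 = 0.966644):
  m=-6: +0.039659-0.033739i × -0.003059+0.000118i = -0.000117+0.000108i  (running Σ = -0.000117+0.000108i)
  m=-5: -0.157555+0.104906i × -0.018907+0.011739i = +0.001747-0.003833i  (running Σ = +0.001630-0.003725i)
  m=-4: +0.343302-0.174360i × -0.046480+0.085492i = -0.001050+0.037454i  (running Σ = +0.000580+0.033729i)
  m=-3: -0.401770+0.147777i × +0.005366+0.279154i = -0.043408-0.111363i  (running Σ = -0.042828-0.077634i)
  m=-2: +0.095057-0.022756i × +0.254038+0.427270i = +0.033871+0.034834i  (running Σ = -0.008957-0.042800i)
  m=-1: +0.338892-0.039999i × +0.343223+0.195239i = +0.124125+0.052436i  (running Σ = +0.115168+0.009637i)
  m=0: -0.205901-0.000000i × -0.229384+0.000000i = +0.047231+0.000000i  (running Σ = +0.162398+0.009637i)
  m=1: -0.338892-0.039999i × -0.343223+0.195239i = +0.124125-0.052436i  (running Σ = +0.286523-0.042800i)
  m=2: +0.095057+0.022756i × +0.254038-0.427270i = +0.033871-0.034834i  (running Σ = +0.320394-0.077634i)
  m=3: +0.401770+0.147777i × -0.005366+0.279154i = -0.043408+0.111363i  (running Σ = +0.276986+0.033729i)
  m=4: +0.343302+0.174360i × -0.046480-0.085492i = -0.001050-0.037454i  (running Σ = +0.275936-0.003725i)
  m=5: +0.157555+0.104906i × +0.018907+0.011739i = +0.001747+0.003833i  (running Σ = +0.277683+0.000108i)
  m=6: +0.039659+0.033739i × -0.003059-0.000118i = -0.000117-0.000108i  (running Σ = +0.277566+0.000000i)
Accumulated sum +0.277566+0.000000i; after 4π/(2l+1) scaling, +0.268307+0.000000i ⇒ P_6 = 0.268307

0.268307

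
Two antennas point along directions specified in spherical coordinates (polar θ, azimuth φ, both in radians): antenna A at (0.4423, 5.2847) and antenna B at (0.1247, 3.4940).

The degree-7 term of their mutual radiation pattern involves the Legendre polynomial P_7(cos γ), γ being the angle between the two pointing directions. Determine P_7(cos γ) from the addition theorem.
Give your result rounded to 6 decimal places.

-0.402509

Term-by-term m-sum for l=7 (normalisation 4π/15 = 0.837758):
  term(m=-7) = +0.000000-0.000000i   from Y*(Ω₁)=+0.001001-0.000854i, Y(Ω₂)=+0.000000+0.000000i
  term(m=-6) = -0.000000-0.000000i   from Y*(Ω₁)=+0.009956+0.002996i, Y(Ω₂)=-0.000004-0.000006i
  term(m=-5) = -0.000006+0.000003i   from Y*(Ω₁)=+0.014013+0.048724i, Y(Ω₂)=+0.000024+0.000127i
  term(m=-4) = +0.000185+0.000223i   from Y*(Ω₁)=-0.111623+0.127668i, Y(Ω₂)=+0.000274-0.001685i
  term(m=-3) = +0.003859-0.004975i   from Y*(Ω₁)=-0.381888-0.056209i, Y(Ω₂)=-0.008014+0.014208i
  term(m=-2) = -0.052432-0.024672i   from Y*(Ω₁)=-0.220134-0.484877i, Y(Ω₂)=+0.082891-0.070503i
  term(m=-1) = -0.023978+0.107277i   from Y*(Ω₁)=+0.130311-0.202273i, Y(Ω₂)=-0.428772+0.157685i
  term(m=+0) = -0.335714-0.000000i   from Y*(Ω₁)=-0.387127-0.000000i, Y(Ω₂)=+0.867192+0.000000i
  term(m=+1) = -0.023978-0.107277i   from Y*(Ω₁)=-0.130311-0.202273i, Y(Ω₂)=+0.428772+0.157685i
  term(m=+2) = -0.052432+0.024672i   from Y*(Ω₁)=-0.220134+0.484877i, Y(Ω₂)=+0.082891+0.070503i
  term(m=+3) = +0.003859+0.004975i   from Y*(Ω₁)=+0.381888-0.056209i, Y(Ω₂)=+0.008014+0.014208i
  term(m=+4) = +0.000185-0.000223i   from Y*(Ω₁)=-0.111623-0.127668i, Y(Ω₂)=+0.000274+0.001685i
  term(m=+5) = -0.000006-0.000003i   from Y*(Ω₁)=-0.014013+0.048724i, Y(Ω₂)=-0.000024+0.000127i
  term(m=+6) = -0.000000+0.000000i   from Y*(Ω₁)=+0.009956-0.002996i, Y(Ω₂)=-0.000004+0.000006i
  term(m=+7) = +0.000000+0.000000i   from Y*(Ω₁)=-0.001001-0.000854i, Y(Ω₂)=-0.000000+0.000000i
Accumulated sum -0.480460+0.000000i; after 4π/(2l+1) scaling, -0.402509+0.000000i ⇒ P_7 = -0.402509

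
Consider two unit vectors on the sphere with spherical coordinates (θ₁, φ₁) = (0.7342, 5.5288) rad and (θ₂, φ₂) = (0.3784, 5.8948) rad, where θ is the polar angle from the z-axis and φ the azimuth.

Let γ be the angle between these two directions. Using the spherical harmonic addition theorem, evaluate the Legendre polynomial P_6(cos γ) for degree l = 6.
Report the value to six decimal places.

-0.100035

Term-by-term m-sum for l=6 (normalisation 4π/13 = 0.966644):
  m=-6: Y*=(-0.008084, 0.042942)  Y=(-0.000846, 0.000891)  product (-0.000031, -0.000044)
  m=-5: Y*=(-0.135489, 0.098857)  Y=(-0.003881, 0.009973)  product (-0.000460, -0.001735)
  m=-4: Y*=(-0.361138, -0.045031)  Y=(0.000975, 0.056473)  product (0.002191, -0.020438)
  m=-3: Y*=(-0.284294, -0.342807)  Y=(0.078267, 0.182247)  product (0.040225, -0.078642)
  m=-2: Y*=(0.009994, -0.160926)  Y=(0.319035, 0.313577)  product (0.053651, -0.048207)
  m=-1: Y*=(-0.225537, 0.211965)  Y=(0.484498, 0.198242)  product (-0.151293, 0.057986)
  m=+0: Y*=(-0.263185, -0.000000)  Y=(-0.030200, 0.000000)  product (0.007948, 0.000000)
  m=+1: Y*=(0.225537, 0.211965)  Y=(-0.484498, 0.198242)  product (-0.151293, -0.057986)
  m=+2: Y*=(0.009994, 0.160926)  Y=(0.319035, -0.313577)  product (0.053651, 0.048207)
  m=+3: Y*=(0.284294, -0.342807)  Y=(-0.078267, 0.182247)  product (0.040225, 0.078642)
  m=+4: Y*=(-0.361138, 0.045031)  Y=(0.000975, -0.056473)  product (0.002191, 0.020438)
  m=+5: Y*=(0.135489, 0.098857)  Y=(0.003881, 0.009973)  product (-0.000460, 0.001735)
  m=+6: Y*=(-0.008084, -0.042942)  Y=(-0.000846, -0.000891)  product (-0.000031, 0.000044)
Σ over m = (-0.103487, 0.000000); ×(4π/13) → (-0.100035, 0.000000). Real part: -0.100035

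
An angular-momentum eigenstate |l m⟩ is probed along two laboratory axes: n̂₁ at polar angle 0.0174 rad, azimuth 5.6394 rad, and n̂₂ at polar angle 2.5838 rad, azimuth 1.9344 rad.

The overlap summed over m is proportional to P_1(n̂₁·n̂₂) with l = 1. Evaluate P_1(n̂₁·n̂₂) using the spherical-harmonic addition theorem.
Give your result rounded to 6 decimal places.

Term-by-term m-sum for l=1 (normalisation 4π/3 = 4.188790):
  [-1]  conj(Y_{1,-1})(Ω₁) = (0.004808, -0.003608) ; Y_{1,-1}(Ω₂) = (-0.065039, -0.170919) ; Δ = (-0.000929, -0.000587)
  [+0]  conj(Y_{1,0})(Ω₁) = (0.488529, -0.000000) ; Y_{1,0}(Ω₂) = (-0.414543, 0.000000) ; Δ = (-0.202516, 0.000000)
  [+1]  conj(Y_{1,1})(Ω₁) = (-0.004808, -0.003608) ; Y_{1,1}(Ω₂) = (0.065039, -0.170919) ; Δ = (-0.000929, 0.000587)
Accumulated sum (-0.204375, 0.000000); after 4π/(2l+1) scaling, (-0.856083, 0.000000) ⇒ P_1 = -0.856083

-0.856083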